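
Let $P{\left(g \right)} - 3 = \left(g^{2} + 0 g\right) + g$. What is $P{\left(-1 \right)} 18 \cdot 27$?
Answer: $1458$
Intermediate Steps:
$P{\left(g \right)} = 3 + g + g^{2}$ ($P{\left(g \right)} = 3 + \left(\left(g^{2} + 0 g\right) + g\right) = 3 + \left(\left(g^{2} + 0\right) + g\right) = 3 + \left(g^{2} + g\right) = 3 + \left(g + g^{2}\right) = 3 + g + g^{2}$)
$P{\left(-1 \right)} 18 \cdot 27 = \left(3 - 1 + \left(-1\right)^{2}\right) 18 \cdot 27 = \left(3 - 1 + 1\right) 18 \cdot 27 = 3 \cdot 18 \cdot 27 = 54 \cdot 27 = 1458$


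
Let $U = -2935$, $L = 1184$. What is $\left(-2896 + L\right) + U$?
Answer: $-4647$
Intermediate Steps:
$\left(-2896 + L\right) + U = \left(-2896 + 1184\right) - 2935 = -1712 - 2935 = -4647$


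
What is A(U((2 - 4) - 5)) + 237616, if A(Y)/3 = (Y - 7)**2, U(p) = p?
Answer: 238204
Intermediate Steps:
A(Y) = 3*(-7 + Y)**2 (A(Y) = 3*(Y - 7)**2 = 3*(-7 + Y)**2)
A(U((2 - 4) - 5)) + 237616 = 3*(-7 + ((2 - 4) - 5))**2 + 237616 = 3*(-7 + (-2 - 5))**2 + 237616 = 3*(-7 - 7)**2 + 237616 = 3*(-14)**2 + 237616 = 3*196 + 237616 = 588 + 237616 = 238204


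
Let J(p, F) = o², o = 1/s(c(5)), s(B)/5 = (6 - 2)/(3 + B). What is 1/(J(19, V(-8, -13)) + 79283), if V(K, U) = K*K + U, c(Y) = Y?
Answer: 25/1982079 ≈ 1.2613e-5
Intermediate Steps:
V(K, U) = U + K² (V(K, U) = K² + U = U + K²)
s(B) = 20/(3 + B) (s(B) = 5*((6 - 2)/(3 + B)) = 5*(4/(3 + B)) = 20/(3 + B))
o = ⅖ (o = 1/(20/(3 + 5)) = 1/(20/8) = 1/(20*(⅛)) = 1/(5/2) = ⅖ ≈ 0.40000)
J(p, F) = 4/25 (J(p, F) = (⅖)² = 4/25)
1/(J(19, V(-8, -13)) + 79283) = 1/(4/25 + 79283) = 1/(1982079/25) = 25/1982079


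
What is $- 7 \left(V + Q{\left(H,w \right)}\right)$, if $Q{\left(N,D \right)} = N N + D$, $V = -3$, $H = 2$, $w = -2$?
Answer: $7$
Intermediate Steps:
$Q{\left(N,D \right)} = D + N^{2}$ ($Q{\left(N,D \right)} = N^{2} + D = D + N^{2}$)
$- 7 \left(V + Q{\left(H,w \right)}\right) = - 7 \left(-3 - \left(2 - 2^{2}\right)\right) = - 7 \left(-3 + \left(-2 + 4\right)\right) = - 7 \left(-3 + 2\right) = \left(-7\right) \left(-1\right) = 7$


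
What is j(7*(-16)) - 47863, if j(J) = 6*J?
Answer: -48535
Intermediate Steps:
j(7*(-16)) - 47863 = 6*(7*(-16)) - 47863 = 6*(-112) - 47863 = -672 - 47863 = -48535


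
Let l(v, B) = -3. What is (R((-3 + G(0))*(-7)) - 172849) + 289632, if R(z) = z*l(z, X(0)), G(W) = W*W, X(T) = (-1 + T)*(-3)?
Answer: 116720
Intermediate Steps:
X(T) = 3 - 3*T
G(W) = W²
R(z) = -3*z (R(z) = z*(-3) = -3*z)
(R((-3 + G(0))*(-7)) - 172849) + 289632 = (-3*(-3 + 0²)*(-7) - 172849) + 289632 = (-3*(-3 + 0)*(-7) - 172849) + 289632 = (-(-9)*(-7) - 172849) + 289632 = (-3*21 - 172849) + 289632 = (-63 - 172849) + 289632 = -172912 + 289632 = 116720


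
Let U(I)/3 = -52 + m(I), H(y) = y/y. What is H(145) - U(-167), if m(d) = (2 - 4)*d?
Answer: -845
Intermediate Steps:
m(d) = -2*d
H(y) = 1
U(I) = -156 - 6*I (U(I) = 3*(-52 - 2*I) = -156 - 6*I)
H(145) - U(-167) = 1 - (-156 - 6*(-167)) = 1 - (-156 + 1002) = 1 - 1*846 = 1 - 846 = -845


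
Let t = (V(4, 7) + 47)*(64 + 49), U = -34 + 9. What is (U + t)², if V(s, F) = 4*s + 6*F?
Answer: 140185600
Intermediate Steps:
U = -25
t = 11865 (t = ((4*4 + 6*7) + 47)*(64 + 49) = ((16 + 42) + 47)*113 = (58 + 47)*113 = 105*113 = 11865)
(U + t)² = (-25 + 11865)² = 11840² = 140185600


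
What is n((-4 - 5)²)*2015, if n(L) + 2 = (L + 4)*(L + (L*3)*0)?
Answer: 13869245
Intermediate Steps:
n(L) = -2 + L*(4 + L) (n(L) = -2 + (L + 4)*(L + (L*3)*0) = -2 + (4 + L)*(L + (3*L)*0) = -2 + (4 + L)*(L + 0) = -2 + (4 + L)*L = -2 + L*(4 + L))
n((-4 - 5)²)*2015 = (-2 + ((-4 - 5)²)² + 4*(-4 - 5)²)*2015 = (-2 + ((-9)²)² + 4*(-9)²)*2015 = (-2 + 81² + 4*81)*2015 = (-2 + 6561 + 324)*2015 = 6883*2015 = 13869245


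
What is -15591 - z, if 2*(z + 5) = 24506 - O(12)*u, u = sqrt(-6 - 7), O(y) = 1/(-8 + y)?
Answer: -27839 + I*sqrt(13)/8 ≈ -27839.0 + 0.45069*I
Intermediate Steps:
u = I*sqrt(13) (u = sqrt(-13) = I*sqrt(13) ≈ 3.6056*I)
z = 12248 - I*sqrt(13)/8 (z = -5 + (24506 - I*sqrt(13)/(-8 + 12))/2 = -5 + (24506 - I*sqrt(13)/4)/2 = -5 + (12253 - I*sqrt(13)/8) = 12248 - I*sqrt(13)/8 ≈ 12248.0 - 0.45069*I)
-15591 - z = -15591 - (12248 - I*sqrt(13)/8) = -15591 + (-12248 + I*sqrt(13)/8) = -27839 + I*sqrt(13)/8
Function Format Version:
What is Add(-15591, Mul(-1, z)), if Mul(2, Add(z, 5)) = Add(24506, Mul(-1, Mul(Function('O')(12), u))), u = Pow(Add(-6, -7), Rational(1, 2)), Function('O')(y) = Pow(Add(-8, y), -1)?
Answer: Add(-27839, Mul(Rational(1, 8), I, Pow(13, Rational(1, 2)))) ≈ Add(-27839., Mul(0.45069, I))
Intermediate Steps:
u = Mul(I, Pow(13, Rational(1, 2))) (u = Pow(-13, Rational(1, 2)) = Mul(I, Pow(13, Rational(1, 2))) ≈ Mul(3.6056, I))
z = Add(12248, Mul(Rational(-1, 8), I, Pow(13, Rational(1, 2)))) (z = Add(-5, Mul(Rational(1, 2), Add(24506, Mul(-1, Mul(Pow(Add(-8, 12), -1), Mul(I, Pow(13, Rational(1, 2)))))))) = Add(-5, Mul(Rational(1, 2), Add(24506, Mul(-1, Mul(Pow(4, -1), Mul(I, Pow(13, Rational(1, 2)))))))) = Add(-5, Mul(Rational(1, 2), Add(24506, Mul(-1, Mul(Rational(1, 4), Mul(I, Pow(13, Rational(1, 2)))))))) = Add(-5, Mul(Rational(1, 2), Add(24506, Mul(-1, Mul(Rational(1, 4), I, Pow(13, Rational(1, 2))))))) = Add(-5, Mul(Rational(1, 2), Add(24506, Mul(Rational(-1, 4), I, Pow(13, Rational(1, 2)))))) = Add(-5, Add(12253, Mul(Rational(-1, 8), I, Pow(13, Rational(1, 2))))) = Add(12248, Mul(Rational(-1, 8), I, Pow(13, Rational(1, 2)))) ≈ Add(12248., Mul(-0.45069, I)))
Add(-15591, Mul(-1, z)) = Add(-15591, Mul(-1, Add(12248, Mul(Rational(-1, 8), I, Pow(13, Rational(1, 2)))))) = Add(-15591, Add(-12248, Mul(Rational(1, 8), I, Pow(13, Rational(1, 2))))) = Add(-27839, Mul(Rational(1, 8), I, Pow(13, Rational(1, 2))))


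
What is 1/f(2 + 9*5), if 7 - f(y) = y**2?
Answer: -1/2202 ≈ -0.00045413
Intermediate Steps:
f(y) = 7 - y**2
1/f(2 + 9*5) = 1/(7 - (2 + 9*5)**2) = 1/(7 - (2 + 45)**2) = 1/(7 - 1*47**2) = 1/(7 - 1*2209) = 1/(7 - 2209) = 1/(-2202) = -1/2202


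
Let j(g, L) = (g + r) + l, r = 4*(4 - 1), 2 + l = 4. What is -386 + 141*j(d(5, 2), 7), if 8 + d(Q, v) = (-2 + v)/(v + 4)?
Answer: 460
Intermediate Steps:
l = 2 (l = -2 + 4 = 2)
d(Q, v) = -8 + (-2 + v)/(4 + v) (d(Q, v) = -8 + (-2 + v)/(v + 4) = -8 + (-2 + v)/(4 + v))
r = 12 (r = 4*3 = 12)
j(g, L) = 14 + g (j(g, L) = (g + 12) + 2 = (12 + g) + 2 = 14 + g)
-386 + 141*j(d(5, 2), 7) = -386 + 141*(14 + (-34 - 7*2)/(4 + 2)) = -386 + 141*(14 + (-34 - 14)/6) = -386 + 141*(14 + (⅙)*(-48)) = -386 + 141*(14 - 8) = -386 + 141*6 = -386 + 846 = 460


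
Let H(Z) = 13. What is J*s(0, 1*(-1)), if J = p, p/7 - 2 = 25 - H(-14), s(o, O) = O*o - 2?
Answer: -196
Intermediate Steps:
s(o, O) = -2 + O*o
p = 98 (p = 14 + 7*(25 - 1*13) = 14 + 7*(25 - 13) = 14 + 7*12 = 14 + 84 = 98)
J = 98
J*s(0, 1*(-1)) = 98*(-2 + (1*(-1))*0) = 98*(-2 - 1*0) = 98*(-2 + 0) = 98*(-2) = -196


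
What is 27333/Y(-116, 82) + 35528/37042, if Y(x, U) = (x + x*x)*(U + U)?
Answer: 39369603133/40519502960 ≈ 0.97162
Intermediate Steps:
Y(x, U) = 2*U*(x + x**2) (Y(x, U) = (x + x**2)*(2*U) = 2*U*(x + x**2))
27333/Y(-116, 82) + 35528/37042 = 27333/((2*82*(-116)*(1 - 116))) + 35528/37042 = 27333/((2*82*(-116)*(-115))) + 35528*(1/37042) = 27333/2187760 + 17764/18521 = 39369603133/40519502960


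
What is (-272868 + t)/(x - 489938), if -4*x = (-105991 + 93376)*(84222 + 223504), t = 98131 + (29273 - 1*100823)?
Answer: -492574/1940001869 ≈ -0.00025390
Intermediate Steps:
t = 26581 (t = 98131 + (29273 - 100823) = 98131 - 71550 = 26581)
x = 1940981745/2 (x = -(-105991 + 93376)*(84222 + 223504)/4 = -(-12615)*307726/4 = -1/4*(-3881963490) = 1940981745/2 ≈ 9.7049e+8)
(-272868 + t)/(x - 489938) = (-272868 + 26581)/(1940981745/2 - 489938) = -246287/1940001869/2 = -246287*2/1940001869 = -492574/1940001869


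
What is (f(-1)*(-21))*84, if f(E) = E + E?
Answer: 3528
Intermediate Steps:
f(E) = 2*E
(f(-1)*(-21))*84 = ((2*(-1))*(-21))*84 = -2*(-21)*84 = 42*84 = 3528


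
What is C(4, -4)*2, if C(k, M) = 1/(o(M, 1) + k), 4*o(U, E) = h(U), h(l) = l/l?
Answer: 8/17 ≈ 0.47059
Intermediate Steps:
h(l) = 1
o(U, E) = ¼ (o(U, E) = (¼)*1 = ¼)
C(k, M) = 1/(¼ + k)
C(4, -4)*2 = (4/(1 + 4*4))*2 = (4/(1 + 16))*2 = (4/17)*2 = 8/17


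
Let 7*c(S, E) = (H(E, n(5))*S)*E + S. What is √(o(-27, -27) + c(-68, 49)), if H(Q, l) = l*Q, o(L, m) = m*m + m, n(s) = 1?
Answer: I*√1108954/7 ≈ 150.44*I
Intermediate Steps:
o(L, m) = m + m² (o(L, m) = m² + m = m + m²)
H(Q, l) = Q*l
c(S, E) = S/7 + S*E²/7 (c(S, E) = (((E*1)*S)*E + S)/7 = ((E*S)*E + S)/7 = (S*E² + S)/7 = (S + S*E²)/7 = S/7 + S*E²/7)
√(o(-27, -27) + c(-68, 49)) = √(-27*(1 - 27) + (⅐)*(-68)*(1 + 49²)) = √(-27*(-26) + (⅐)*(-68)*(1 + 2401)) = √(702 + (⅐)*(-68)*2402) = √(702 - 163336/7) = √(-158422/7) = I*√1108954/7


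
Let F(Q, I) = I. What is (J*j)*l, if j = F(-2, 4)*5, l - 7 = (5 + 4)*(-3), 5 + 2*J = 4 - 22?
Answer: 4600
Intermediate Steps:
J = -23/2 (J = -5/2 + (4 - 22)/2 = -5/2 + (½)*(-18) = -5/2 - 9 = -23/2 ≈ -11.500)
l = -20 (l = 7 + (5 + 4)*(-3) = 7 + 9*(-3) = 7 - 27 = -20)
j = 20 (j = 4*5 = 20)
(J*j)*l = -23/2*20*(-20) = -230*(-20) = 4600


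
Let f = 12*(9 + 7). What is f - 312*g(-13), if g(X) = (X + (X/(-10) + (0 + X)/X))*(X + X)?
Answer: -433032/5 ≈ -86606.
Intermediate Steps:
f = 192 (f = 12*16 = 192)
g(X) = 2*X*(1 + 9*X/10) (g(X) = (X + (X*(-1/10) + X/X))*(2*X) = (X + (-X/10 + 1))*(2*X) = (X + (1 - X/10))*(2*X) = (1 + 9*X/10)*(2*X) = 2*X*(1 + 9*X/10))
f - 312*g(-13) = 192 - 312*(-13)*(10 + 9*(-13))/5 = 192 - 312*(-13)*(10 - 117)/5 = 192 - 312*(-13)*(-107)/5 = 192 - 312*1391/5 = 192 - 433992/5 = -433032/5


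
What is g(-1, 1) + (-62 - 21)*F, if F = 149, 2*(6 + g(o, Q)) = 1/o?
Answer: -24747/2 ≈ -12374.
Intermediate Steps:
g(o, Q) = -6 + 1/(2*o)
g(-1, 1) + (-62 - 21)*F = (-6 + (½)/(-1)) + (-62 - 21)*149 = (-6 + (½)*(-1)) - 83*149 = (-6 - ½) - 12367 = -13/2 - 12367 = -24747/2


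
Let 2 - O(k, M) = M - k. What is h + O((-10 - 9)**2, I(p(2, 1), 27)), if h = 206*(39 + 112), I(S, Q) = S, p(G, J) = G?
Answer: 31467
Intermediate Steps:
O(k, M) = 2 + k - M (O(k, M) = 2 - (M - k) = 2 + (k - M) = 2 + k - M)
h = 31106 (h = 206*151 = 31106)
h + O((-10 - 9)**2, I(p(2, 1), 27)) = 31106 + (2 + (-10 - 9)**2 - 1*2) = 31106 + (2 + (-19)**2 - 2) = 31106 + (2 + 361 - 2) = 31106 + 361 = 31467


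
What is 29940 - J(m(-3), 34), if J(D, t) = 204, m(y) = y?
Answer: 29736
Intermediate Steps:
29940 - J(m(-3), 34) = 29940 - 1*204 = 29940 - 204 = 29736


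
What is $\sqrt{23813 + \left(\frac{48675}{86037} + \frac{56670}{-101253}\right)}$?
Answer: $\frac{23 \sqrt{42175461963034969142}}{967944929} \approx 154.31$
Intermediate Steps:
$\sqrt{23813 + \left(\frac{48675}{86037} + \frac{56670}{-101253}\right)} = \sqrt{23813 + \left(48675 \cdot \frac{1}{86037} + 56670 \left(- \frac{1}{101253}\right)\right)} = \sqrt{23813 + \left(\frac{16225}{28679} - \frac{18890}{33751}\right)} = \sqrt{23813 + \frac{5863665}{967944929}} = \sqrt{\frac{23049678457942}{967944929}} = \frac{23 \sqrt{42175461963034969142}}{967944929}$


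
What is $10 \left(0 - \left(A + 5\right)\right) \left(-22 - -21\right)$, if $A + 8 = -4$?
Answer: $-70$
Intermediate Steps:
$A = -12$ ($A = -8 - 4 = -12$)
$10 \left(0 - \left(A + 5\right)\right) \left(-22 - -21\right) = 10 \left(0 - \left(-12 + 5\right)\right) \left(-22 - -21\right) = 10 \left(0 - -7\right) \left(-22 + 21\right) = 10 \left(0 + 7\right) \left(-1\right) = 10 \cdot 7 \left(-1\right) = 10 \left(-7\right) = -70$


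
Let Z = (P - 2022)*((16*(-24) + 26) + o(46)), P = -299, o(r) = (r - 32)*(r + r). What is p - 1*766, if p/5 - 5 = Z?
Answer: -10793391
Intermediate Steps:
o(r) = 2*r*(-32 + r) (o(r) = (-32 + r)*(2*r) = 2*r*(-32 + r))
Z = -2158530 (Z = (-299 - 2022)*((16*(-24) + 26) + 2*46*(-32 + 46)) = -2321*((-384 + 26) + 2*46*14) = -2321*(-358 + 1288) = -2321*930 = -2158530)
p = -10792625 (p = 25 + 5*(-2158530) = 25 - 10792650 = -10792625)
p - 1*766 = -10792625 - 1*766 = -10792625 - 766 = -10793391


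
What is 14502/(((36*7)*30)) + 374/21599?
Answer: 52676023/27214740 ≈ 1.9356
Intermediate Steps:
14502/(((36*7)*30)) + 374/21599 = 14502/((252*30)) + 374*(1/21599) = 14502/7560 + 374/21599 = 14502*(1/7560) + 374/21599 = 2417/1260 + 374/21599 = 52676023/27214740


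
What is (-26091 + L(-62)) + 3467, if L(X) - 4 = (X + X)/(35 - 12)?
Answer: -520384/23 ≈ -22625.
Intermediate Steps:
L(X) = 4 + 2*X/23 (L(X) = 4 + (X + X)/(35 - 12) = 4 + (2*X)/23 = 4 + (2*X)*(1/23) = 4 + 2*X/23)
(-26091 + L(-62)) + 3467 = (-26091 + (4 + (2/23)*(-62))) + 3467 = (-26091 + (4 - 124/23)) + 3467 = (-26091 - 32/23) + 3467 = -600125/23 + 3467 = -520384/23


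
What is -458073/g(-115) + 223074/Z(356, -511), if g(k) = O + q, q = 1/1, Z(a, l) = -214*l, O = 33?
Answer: -25042265163/1859018 ≈ -13471.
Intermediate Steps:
q = 1
g(k) = 34 (g(k) = 33 + 1 = 34)
-458073/g(-115) + 223074/Z(356, -511) = -458073/34 + 223074/((-214*(-511))) = -458073*1/34 + 223074/109354 = -458073/34 + 223074*(1/109354) = -458073/34 + 111537/54677 = -25042265163/1859018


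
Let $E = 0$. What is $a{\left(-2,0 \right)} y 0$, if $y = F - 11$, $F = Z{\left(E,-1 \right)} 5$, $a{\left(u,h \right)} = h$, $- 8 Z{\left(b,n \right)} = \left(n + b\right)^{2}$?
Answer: $0$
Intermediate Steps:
$Z{\left(b,n \right)} = - \frac{\left(b + n\right)^{2}}{8}$ ($Z{\left(b,n \right)} = - \frac{\left(n + b\right)^{2}}{8} = - \frac{\left(b + n\right)^{2}}{8}$)
$F = - \frac{5}{8}$ ($F = - \frac{\left(0 - 1\right)^{2}}{8} \cdot 5 = - \frac{\left(-1\right)^{2}}{8} \cdot 5 = \left(- \frac{1}{8}\right) 1 \cdot 5 = \left(- \frac{1}{8}\right) 5 = - \frac{5}{8} \approx -0.625$)
$y = - \frac{93}{8}$ ($y = - \frac{5}{8} - 11 = - \frac{93}{8} \approx -11.625$)
$a{\left(-2,0 \right)} y 0 = 0 \left(- \frac{93}{8}\right) 0 = 0 \cdot 0 = 0$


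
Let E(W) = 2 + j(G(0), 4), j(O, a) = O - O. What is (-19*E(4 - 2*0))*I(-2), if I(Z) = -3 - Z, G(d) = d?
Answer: 38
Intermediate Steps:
j(O, a) = 0
E(W) = 2 (E(W) = 2 + 0 = 2)
(-19*E(4 - 2*0))*I(-2) = (-19*2)*(-3 - 1*(-2)) = -38*(-3 + 2) = -38*(-1) = 38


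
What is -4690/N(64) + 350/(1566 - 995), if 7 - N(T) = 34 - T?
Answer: -2665040/21127 ≈ -126.14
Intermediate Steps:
N(T) = -27 + T (N(T) = 7 - (34 - T) = 7 + (-34 + T) = -27 + T)
-4690/N(64) + 350/(1566 - 995) = -4690/(-27 + 64) + 350/(1566 - 995) = -4690/37 + 350/571 = -2665040/21127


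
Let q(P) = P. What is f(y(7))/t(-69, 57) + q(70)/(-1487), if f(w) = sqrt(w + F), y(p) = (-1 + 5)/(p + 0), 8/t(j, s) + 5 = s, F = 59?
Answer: -70/1487 + 13*sqrt(2919)/14 ≈ 50.122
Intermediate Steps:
t(j, s) = 8/(-5 + s)
y(p) = 4/p
f(w) = sqrt(59 + w) (f(w) = sqrt(w + 59) = sqrt(59 + w))
f(y(7))/t(-69, 57) + q(70)/(-1487) = sqrt(59 + 4/7)/((8/(-5 + 57))) + 70/(-1487) = sqrt(59 + 4*(1/7))/((8/52)) + 70*(-1/1487) = sqrt(59 + 4/7)/((8*(1/52))) - 70/1487 = sqrt(417/7)/(2/13) - 70/1487 = (sqrt(2919)/7)*(13/2) - 70/1487 = 13*sqrt(2919)/14 - 70/1487 = -70/1487 + 13*sqrt(2919)/14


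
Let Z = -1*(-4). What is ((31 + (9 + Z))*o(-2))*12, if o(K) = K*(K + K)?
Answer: 4224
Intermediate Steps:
o(K) = 2*K**2 (o(K) = K*(2*K) = 2*K**2)
Z = 4
((31 + (9 + Z))*o(-2))*12 = ((31 + (9 + 4))*(2*(-2)**2))*12 = ((31 + 13)*(2*4))*12 = (44*8)*12 = 352*12 = 4224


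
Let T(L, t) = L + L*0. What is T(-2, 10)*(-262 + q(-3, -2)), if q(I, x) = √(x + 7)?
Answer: 524 - 2*√5 ≈ 519.53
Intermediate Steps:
T(L, t) = L (T(L, t) = L + 0 = L)
q(I, x) = √(7 + x)
T(-2, 10)*(-262 + q(-3, -2)) = -2*(-262 + √(7 - 2)) = -2*(-262 + √5) = 524 - 2*√5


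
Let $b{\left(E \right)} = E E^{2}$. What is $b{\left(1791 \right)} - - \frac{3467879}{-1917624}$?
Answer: $\frac{11016666787801825}{1917624} \approx 5.745 \cdot 10^{9}$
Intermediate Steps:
$b{\left(E \right)} = E^{3}$
$b{\left(1791 \right)} - - \frac{3467879}{-1917624} = 1791^{3} - - \frac{3467879}{-1917624} = 5744956671 - \left(-3467879\right) \left(- \frac{1}{1917624}\right) = 5744956671 - \frac{3467879}{1917624} = \frac{11016666787801825}{1917624}$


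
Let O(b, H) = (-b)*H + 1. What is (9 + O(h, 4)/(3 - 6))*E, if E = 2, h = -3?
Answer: 28/3 ≈ 9.3333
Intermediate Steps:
O(b, H) = 1 - H*b (O(b, H) = -H*b + 1 = 1 - H*b)
(9 + O(h, 4)/(3 - 6))*E = (9 + (1 - 1*4*(-3))/(3 - 6))*2 = (9 + (1 + 12)/(-3))*2 = (9 + 13*(-⅓))*2 = (9 - 13/3)*2 = (14/3)*2 = 28/3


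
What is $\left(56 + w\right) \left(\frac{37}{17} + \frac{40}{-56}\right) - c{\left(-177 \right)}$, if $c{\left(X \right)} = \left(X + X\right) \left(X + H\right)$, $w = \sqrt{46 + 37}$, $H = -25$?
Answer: $- \frac{1214244}{17} + \frac{174 \sqrt{83}}{119} \approx -71413.0$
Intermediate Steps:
$w = \sqrt{83} \approx 9.1104$
$c{\left(X \right)} = 2 X \left(-25 + X\right)$ ($c{\left(X \right)} = \left(X + X\right) \left(X - 25\right) = 2 X \left(-25 + X\right)$)
$\left(56 + w\right) \left(\frac{37}{17} + \frac{40}{-56}\right) - c{\left(-177 \right)} = \left(56 + \sqrt{83}\right) \left(\frac{37}{17} + \frac{40}{-56}\right) - 2 \left(-177\right) \left(-25 - 177\right) = \left(56 + \sqrt{83}\right) \left(37 \cdot \frac{1}{17} + 40 \left(- \frac{1}{56}\right)\right) - 2 \left(-177\right) \left(-202\right) = \left(56 + \sqrt{83}\right) \left(\frac{37}{17} - \frac{5}{7}\right) - 71508 = \left(56 + \sqrt{83}\right) \frac{174}{119} - 71508 = \left(\frac{1392}{17} + \frac{174 \sqrt{83}}{119}\right) - 71508 = - \frac{1214244}{17} + \frac{174 \sqrt{83}}{119}$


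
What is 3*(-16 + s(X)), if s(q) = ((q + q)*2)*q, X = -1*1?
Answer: -36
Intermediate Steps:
X = -1
s(q) = 4*q² (s(q) = ((2*q)*2)*q = (4*q)*q = 4*q²)
3*(-16 + s(X)) = 3*(-16 + 4*(-1)²) = 3*(-16 + 4*1) = 3*(-16 + 4) = 3*(-12) = -36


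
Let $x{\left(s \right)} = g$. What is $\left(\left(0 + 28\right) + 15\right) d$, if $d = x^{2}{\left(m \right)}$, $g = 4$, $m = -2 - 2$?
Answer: $688$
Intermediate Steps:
$m = -4$
$x{\left(s \right)} = 4$
$d = 16$ ($d = 4^{2} = 16$)
$\left(\left(0 + 28\right) + 15\right) d = \left(\left(0 + 28\right) + 15\right) 16 = \left(28 + 15\right) 16 = 43 \cdot 16 = 688$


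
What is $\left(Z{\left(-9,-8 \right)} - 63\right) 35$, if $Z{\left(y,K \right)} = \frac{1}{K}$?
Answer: $- \frac{17675}{8} \approx -2209.4$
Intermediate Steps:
$\left(Z{\left(-9,-8 \right)} - 63\right) 35 = \left(\frac{1}{-8} - 63\right) 35 = \left(- \frac{1}{8} - 63\right) 35 = \left(- \frac{505}{8}\right) 35 = - \frac{17675}{8}$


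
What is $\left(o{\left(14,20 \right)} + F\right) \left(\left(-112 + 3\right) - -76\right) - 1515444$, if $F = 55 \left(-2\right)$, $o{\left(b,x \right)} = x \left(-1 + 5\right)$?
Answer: $-1514454$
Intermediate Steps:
$o{\left(b,x \right)} = 4 x$ ($o{\left(b,x \right)} = x 4 = 4 x$)
$F = -110$
$\left(o{\left(14,20 \right)} + F\right) \left(\left(-112 + 3\right) - -76\right) - 1515444 = \left(4 \cdot 20 - 110\right) \left(\left(-112 + 3\right) - -76\right) - 1515444 = \left(80 - 110\right) \left(-109 + 76\right) - 1515444 = \left(-30\right) \left(-33\right) - 1515444 = 990 - 1515444 = -1514454$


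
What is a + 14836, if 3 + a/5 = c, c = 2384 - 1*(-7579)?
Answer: 64636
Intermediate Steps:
c = 9963 (c = 2384 + 7579 = 9963)
a = 49800 (a = -15 + 5*9963 = -15 + 49815 = 49800)
a + 14836 = 49800 + 14836 = 64636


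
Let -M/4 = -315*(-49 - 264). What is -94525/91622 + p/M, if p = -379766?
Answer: -310481131/4516735545 ≈ -0.068740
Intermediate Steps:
M = -394380 (M = -(-1260)*(-49 - 264) = -(-1260)*(-313) = -4*98595 = -394380)
-94525/91622 + p/M = -94525/91622 - 379766/(-394380) = -94525*1/91622 - 379766*(-1/394380) = -94525/91622 + 189883/197190 = -310481131/4516735545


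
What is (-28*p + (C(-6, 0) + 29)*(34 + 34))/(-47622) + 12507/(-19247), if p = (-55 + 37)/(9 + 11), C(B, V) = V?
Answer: -1585121156/2291451585 ≈ -0.69175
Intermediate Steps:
p = -9/10 (p = -18/20 = -18*1/20 = -9/10 ≈ -0.90000)
(-28*p + (C(-6, 0) + 29)*(34 + 34))/(-47622) + 12507/(-19247) = (-28*(-9/10) + (0 + 29)*(34 + 34))/(-47622) + 12507/(-19247) = (126/5 + 29*68)*(-1/47622) + 12507*(-1/19247) = (126/5 + 1972)*(-1/47622) - 12507/19247 = (9986/5)*(-1/47622) - 12507/19247 = -4993/119055 - 12507/19247 = -1585121156/2291451585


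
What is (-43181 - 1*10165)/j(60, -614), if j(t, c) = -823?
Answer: 53346/823 ≈ 64.819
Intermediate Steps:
(-43181 - 1*10165)/j(60, -614) = (-43181 - 1*10165)/(-823) = (-43181 - 10165)*(-1/823) = -53346*(-1/823) = 53346/823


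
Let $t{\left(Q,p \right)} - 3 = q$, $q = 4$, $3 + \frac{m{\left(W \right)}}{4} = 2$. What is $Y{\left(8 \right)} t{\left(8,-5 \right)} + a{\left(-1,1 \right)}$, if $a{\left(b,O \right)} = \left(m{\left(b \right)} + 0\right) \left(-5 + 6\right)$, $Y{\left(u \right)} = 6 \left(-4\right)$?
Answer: $-172$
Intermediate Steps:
$Y{\left(u \right)} = -24$
$m{\left(W \right)} = -4$ ($m{\left(W \right)} = -12 + 4 \cdot 2 = -12 + 8 = -4$)
$t{\left(Q,p \right)} = 7$ ($t{\left(Q,p \right)} = 3 + 4 = 7$)
$a{\left(b,O \right)} = -4$ ($a{\left(b,O \right)} = \left(-4 + 0\right) \left(-5 + 6\right) = \left(-4\right) 1 = -4$)
$Y{\left(8 \right)} t{\left(8,-5 \right)} + a{\left(-1,1 \right)} = \left(-24\right) 7 - 4 = -168 - 4 = -172$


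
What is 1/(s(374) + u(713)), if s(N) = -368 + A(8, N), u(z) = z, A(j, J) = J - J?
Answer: 1/345 ≈ 0.0028986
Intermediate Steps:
A(j, J) = 0
s(N) = -368 (s(N) = -368 + 0 = -368)
1/(s(374) + u(713)) = 1/(-368 + 713) = 1/345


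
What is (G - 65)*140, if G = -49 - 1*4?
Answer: -16520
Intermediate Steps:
G = -53 (G = -49 - 4 = -53)
(G - 65)*140 = (-53 - 65)*140 = -118*140 = -16520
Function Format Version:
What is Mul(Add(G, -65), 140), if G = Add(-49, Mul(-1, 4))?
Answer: -16520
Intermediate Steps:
G = -53 (G = Add(-49, -4) = -53)
Mul(Add(G, -65), 140) = Mul(Add(-53, -65), 140) = Mul(-118, 140) = -16520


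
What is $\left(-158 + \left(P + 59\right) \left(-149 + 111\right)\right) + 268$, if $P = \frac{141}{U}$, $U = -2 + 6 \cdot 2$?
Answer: $- \frac{13339}{5} \approx -2667.8$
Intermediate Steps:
$U = 10$ ($U = -2 + 12 = 10$)
$P = \frac{141}{10} \approx 14.1$
$\left(-158 + \left(P + 59\right) \left(-149 + 111\right)\right) + 268 = \left(-158 + \left(\frac{141}{10} + 59\right) \left(-149 + 111\right)\right) + 268 = \left(-158 + \frac{731}{10} \left(-38\right)\right) + 268 = \left(-158 - \frac{13889}{5}\right) + 268 = - \frac{14679}{5} + 268 = - \frac{13339}{5}$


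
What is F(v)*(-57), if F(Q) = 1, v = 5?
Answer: -57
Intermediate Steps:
F(v)*(-57) = 1*(-57) = -57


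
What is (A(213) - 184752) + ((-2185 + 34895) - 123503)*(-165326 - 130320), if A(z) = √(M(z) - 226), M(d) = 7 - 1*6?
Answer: 26842402526 + 15*I ≈ 2.6842e+10 + 15.0*I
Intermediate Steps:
M(d) = 1 (M(d) = 7 - 6 = 1)
A(z) = 15*I (A(z) = √(1 - 226) = √(-225) = 15*I)
(A(213) - 184752) + ((-2185 + 34895) - 123503)*(-165326 - 130320) = (15*I - 184752) + ((-2185 + 34895) - 123503)*(-165326 - 130320) = (-184752 + 15*I) + (32710 - 123503)*(-295646) = (-184752 + 15*I) - 90793*(-295646) = (-184752 + 15*I) + 26842587278 = 26842402526 + 15*I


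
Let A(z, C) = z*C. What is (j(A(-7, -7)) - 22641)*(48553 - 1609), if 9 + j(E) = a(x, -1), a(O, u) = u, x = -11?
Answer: -1063328544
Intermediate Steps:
A(z, C) = C*z
j(E) = -10 (j(E) = -9 - 1 = -10)
(j(A(-7, -7)) - 22641)*(48553 - 1609) = (-10 - 22641)*(48553 - 1609) = -22651*46944 = -1063328544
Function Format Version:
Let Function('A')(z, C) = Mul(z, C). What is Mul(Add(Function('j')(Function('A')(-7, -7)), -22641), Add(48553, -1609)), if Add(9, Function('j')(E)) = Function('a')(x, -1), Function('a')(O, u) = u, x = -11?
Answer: -1063328544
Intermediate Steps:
Function('A')(z, C) = Mul(C, z)
Function('j')(E) = -10 (Function('j')(E) = Add(-9, -1) = -10)
Mul(Add(Function('j')(Function('A')(-7, -7)), -22641), Add(48553, -1609)) = Mul(Add(-10, -22641), Add(48553, -1609)) = Mul(-22651, 46944) = -1063328544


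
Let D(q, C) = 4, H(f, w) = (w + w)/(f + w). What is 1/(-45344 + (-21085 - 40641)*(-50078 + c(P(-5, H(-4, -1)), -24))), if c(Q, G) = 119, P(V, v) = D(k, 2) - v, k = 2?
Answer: 1/3083723890 ≈ 3.2428e-10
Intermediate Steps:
H(f, w) = 2*w/(f + w) (H(f, w) = (2*w)/(f + w) = 2*w/(f + w))
P(V, v) = 4 - v
1/(-45344 + (-21085 - 40641)*(-50078 + c(P(-5, H(-4, -1)), -24))) = 1/(-45344 + (-21085 - 40641)*(-50078 + 119)) = 1/(-45344 - 61726*(-49959)) = 1/(-45344 + 3083769234) = 1/3083723890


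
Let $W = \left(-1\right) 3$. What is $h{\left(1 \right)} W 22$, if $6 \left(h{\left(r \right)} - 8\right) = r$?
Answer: $-539$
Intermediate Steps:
$W = -3$
$h{\left(r \right)} = 8 + \frac{r}{6}$
$h{\left(1 \right)} W 22 = \left(8 + \frac{1}{6} \cdot 1\right) \left(-3\right) 22 = \left(8 + \frac{1}{6}\right) \left(-3\right) 22 = \frac{49}{6} \left(-3\right) 22 = \left(- \frac{49}{2}\right) 22 = -539$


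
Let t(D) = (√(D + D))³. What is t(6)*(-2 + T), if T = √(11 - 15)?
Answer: 48*√3*(-1 + I) ≈ -83.138 + 83.138*I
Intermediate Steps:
t(D) = 2*√2*D^(3/2) (t(D) = (√(2*D))³ = (√2*√D)³ = 2*√2*D^(3/2))
T = 2*I (T = √(-4) = 2*I ≈ 2.0*I)
t(6)*(-2 + T) = (2*√2*6^(3/2))*(-2 + 2*I) = (2*√2*(6*√6))*(-2 + 2*I) = (24*√3)*(-2 + 2*I) = 24*√3*(-2 + 2*I)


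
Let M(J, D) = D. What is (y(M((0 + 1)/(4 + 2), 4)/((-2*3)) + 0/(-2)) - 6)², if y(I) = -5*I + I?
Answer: 100/9 ≈ 11.111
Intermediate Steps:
y(I) = -4*I
(y(M((0 + 1)/(4 + 2), 4)/((-2*3)) + 0/(-2)) - 6)² = (-4*(4/((-2*3)) + 0/(-2)) - 6)² = (-4*(4/(-6) + 0*(-½)) - 6)² = (-4*(4*(-⅙) + 0) - 6)² = (-4*(-⅔ + 0) - 6)² = (-4*(-⅔) - 6)² = (8/3 - 6)² = (-10/3)² = 100/9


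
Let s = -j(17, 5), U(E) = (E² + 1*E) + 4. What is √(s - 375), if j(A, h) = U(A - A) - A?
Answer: I*√362 ≈ 19.026*I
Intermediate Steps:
U(E) = 4 + E + E² (U(E) = (E² + E) + 4 = (E + E²) + 4 = 4 + E + E²)
j(A, h) = 4 - A (j(A, h) = (4 + (A - A) + (A - A)²) - A = (4 + 0 + 0²) - A = (4 + 0 + 0) - A = 4 - A)
s = 13 (s = -(4 - 1*17) = -(4 - 17) = -1*(-13) = 13)
√(s - 375) = √(13 - 375) = √(-362) = I*√362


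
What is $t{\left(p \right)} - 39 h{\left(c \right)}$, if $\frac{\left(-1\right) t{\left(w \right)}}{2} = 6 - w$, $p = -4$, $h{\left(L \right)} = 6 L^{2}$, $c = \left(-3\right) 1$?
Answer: $-2126$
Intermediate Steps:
$c = -3$
$t{\left(w \right)} = -12 + 2 w$ ($t{\left(w \right)} = - 2 \left(6 - w\right) = -12 + 2 w$)
$t{\left(p \right)} - 39 h{\left(c \right)} = \left(-12 + 2 \left(-4\right)\right) - 39 \cdot 6 \left(-3\right)^{2} = \left(-12 - 8\right) - 39 \cdot 6 \cdot 9 = -20 - 2106 = -2126$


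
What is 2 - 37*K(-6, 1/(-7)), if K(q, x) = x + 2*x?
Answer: 125/7 ≈ 17.857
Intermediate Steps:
K(q, x) = 3*x
2 - 37*K(-6, 1/(-7)) = 2 - 111/(-7) = 2 - 111*(-1)/7 = 2 - 37*(-3/7) = 2 + 111/7 = 125/7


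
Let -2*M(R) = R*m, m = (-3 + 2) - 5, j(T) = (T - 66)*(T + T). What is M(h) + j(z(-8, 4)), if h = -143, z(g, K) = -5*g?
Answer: -2509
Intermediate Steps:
j(T) = 2*T*(-66 + T) (j(T) = (-66 + T)*(2*T) = 2*T*(-66 + T))
m = -6 (m = -1 - 5 = -6)
M(R) = 3*R (M(R) = -R*(-6)/2 = -(-3)*R = 3*R)
M(h) + j(z(-8, 4)) = 3*(-143) + 2*(-5*(-8))*(-66 - 5*(-8)) = -429 + 2*40*(-66 + 40) = -429 + 2*40*(-26) = -429 - 2080 = -2509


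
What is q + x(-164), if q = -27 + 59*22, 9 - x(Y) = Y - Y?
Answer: 1280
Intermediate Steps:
x(Y) = 9 (x(Y) = 9 - (Y - Y) = 9 - 1*0 = 9 + 0 = 9)
q = 1271 (q = -27 + 1298 = 1271)
q + x(-164) = 1271 + 9 = 1280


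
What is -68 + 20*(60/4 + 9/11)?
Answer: 2732/11 ≈ 248.36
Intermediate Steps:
-68 + 20*(60/4 + 9/11) = -68 + 20*(60*(¼) + 9*(1/11)) = -68 + 20*(15 + 9/11) = -68 + 20*(174/11) = -68 + 3480/11 = 2732/11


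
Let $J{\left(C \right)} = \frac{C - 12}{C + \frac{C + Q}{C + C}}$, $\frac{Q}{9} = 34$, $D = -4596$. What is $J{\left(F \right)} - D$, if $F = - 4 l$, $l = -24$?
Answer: $\frac{14429532}{3139} \approx 4596.9$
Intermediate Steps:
$Q = 306$ ($Q = 9 \cdot 34 = 306$)
$F = 96$ ($F = \left(-4\right) \left(-24\right) = 96$)
$J{\left(C \right)} = \frac{-12 + C}{C + \frac{306 + C}{2 C}}$ ($J{\left(C \right)} = \frac{C - 12}{C + \frac{C + 306}{C + C}} = \frac{-12 + C}{C + \frac{306 + C}{2 C}}$)
$J{\left(F \right)} - D = 2 \cdot 96 \frac{1}{306 + 96 + 2 \cdot 96^{2}} \left(-12 + 96\right) - -4596 = 2 \cdot 96 \frac{1}{306 + 96 + 2 \cdot 9216} \cdot 84 + 4596 = 2 \cdot 96 \frac{1}{306 + 96 + 18432} \cdot 84 + 4596 = 2 \cdot 96 \cdot \frac{1}{18834} \cdot 84 + 4596 = \frac{2688}{3139} + 4596 = \frac{14429532}{3139}$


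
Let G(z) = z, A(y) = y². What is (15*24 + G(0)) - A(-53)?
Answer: -2449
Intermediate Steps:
(15*24 + G(0)) - A(-53) = (15*24 + 0) - 1*(-53)² = (360 + 0) - 1*2809 = 360 - 2809 = -2449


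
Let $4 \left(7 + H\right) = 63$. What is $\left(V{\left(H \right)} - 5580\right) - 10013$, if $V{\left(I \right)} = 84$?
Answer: $-15509$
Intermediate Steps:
$H = \frac{35}{4}$ ($H = -7 + \frac{1}{4} \cdot 63 = -7 + \frac{63}{4} = \frac{35}{4} \approx 8.75$)
$\left(V{\left(H \right)} - 5580\right) - 10013 = \left(84 - 5580\right) - 10013 = -5496 - 10013 = -15509$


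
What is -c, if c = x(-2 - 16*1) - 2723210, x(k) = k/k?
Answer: 2723209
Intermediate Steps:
x(k) = 1
c = -2723209 (c = 1 - 2723210 = -2723209)
-c = -1*(-2723209) = 2723209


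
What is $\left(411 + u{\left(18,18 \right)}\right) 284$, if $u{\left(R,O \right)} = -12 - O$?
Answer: $108204$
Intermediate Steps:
$\left(411 + u{\left(18,18 \right)}\right) 284 = \left(411 - 30\right) 284 = 381 \cdot 284 = 108204$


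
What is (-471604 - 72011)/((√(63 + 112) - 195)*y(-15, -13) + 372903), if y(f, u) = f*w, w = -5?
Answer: -21640588330/14262460101 + 22650625*√7/14262460101 ≈ -1.5131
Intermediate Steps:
y(f, u) = -5*f (y(f, u) = f*(-5) = -5*f)
(-471604 - 72011)/((√(63 + 112) - 195)*y(-15, -13) + 372903) = (-471604 - 72011)/((√(63 + 112) - 195)*(-5*(-15)) + 372903) = -543615/((√175 - 195)*75 + 372903) = -543615/((5*√7 - 195)*75 + 372903) = -543615/((-195 + 5*√7)*75 + 372903) = -543615/((-14625 + 375*√7) + 372903) = -543615/(358278 + 375*√7)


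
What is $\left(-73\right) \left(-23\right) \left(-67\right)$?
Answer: $-112493$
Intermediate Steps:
$\left(-73\right) \left(-23\right) \left(-67\right) = 1679 \left(-67\right) = -112493$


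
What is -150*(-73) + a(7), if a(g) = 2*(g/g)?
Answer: 10952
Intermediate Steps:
a(g) = 2 (a(g) = 2*1 = 2)
-150*(-73) + a(7) = -150*(-73) + 2 = 10950 + 2 = 10952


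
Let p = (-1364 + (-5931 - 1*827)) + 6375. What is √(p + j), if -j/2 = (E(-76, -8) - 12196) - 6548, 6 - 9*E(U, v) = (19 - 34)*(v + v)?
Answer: 3*√3977 ≈ 189.19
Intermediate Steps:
E(U, v) = ⅔ + 10*v/3 (E(U, v) = ⅔ - (19 - 34)*(v + v)/9 = ⅔ - (-5)*2*v/3 = ⅔ - (-10)*v/3 = ⅔ + 10*v/3)
j = 37540 (j = -2*(((⅔ + (10/3)*(-8)) - 12196) - 6548) = -2*(((⅔ - 80/3) - 12196) - 6548) = -2*((-26 - 12196) - 6548) = -2*(-12222 - 6548) = -2*(-18770) = 37540)
p = -1747 (p = (-1364 + (-5931 - 827)) + 6375 = (-1364 - 6758) + 6375 = -8122 + 6375 = -1747)
√(p + j) = √(-1747 + 37540) = √35793 = 3*√3977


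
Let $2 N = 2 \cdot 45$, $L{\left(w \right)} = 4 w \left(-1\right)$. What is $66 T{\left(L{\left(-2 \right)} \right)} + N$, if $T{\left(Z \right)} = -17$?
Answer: $-1077$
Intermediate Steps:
$L{\left(w \right)} = - 4 w$
$N = 45$ ($N = \frac{2 \cdot 45}{2} = \frac{1}{2} \cdot 90 = 45$)
$66 T{\left(L{\left(-2 \right)} \right)} + N = 66 \left(-17\right) + 45 = -1122 + 45 = -1077$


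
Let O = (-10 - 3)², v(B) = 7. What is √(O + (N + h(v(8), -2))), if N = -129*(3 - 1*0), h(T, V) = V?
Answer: 2*I*√55 ≈ 14.832*I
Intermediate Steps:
N = -387 (N = -129*(3 + 0) = -129*3 = -387)
O = 169 (O = (-13)² = 169)
√(O + (N + h(v(8), -2))) = √(169 + (-387 - 2)) = √(169 - 389) = √(-220) = 2*I*√55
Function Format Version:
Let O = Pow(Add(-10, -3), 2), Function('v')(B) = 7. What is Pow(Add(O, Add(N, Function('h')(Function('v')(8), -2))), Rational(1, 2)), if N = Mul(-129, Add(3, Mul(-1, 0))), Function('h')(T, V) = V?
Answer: Mul(2, I, Pow(55, Rational(1, 2))) ≈ Mul(14.832, I)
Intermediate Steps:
N = -387 (N = Mul(-129, Add(3, 0)) = Mul(-129, 3) = -387)
O = 169 (O = Pow(-13, 2) = 169)
Pow(Add(O, Add(N, Function('h')(Function('v')(8), -2))), Rational(1, 2)) = Pow(Add(169, Add(-387, -2)), Rational(1, 2)) = Pow(Add(169, -389), Rational(1, 2)) = Pow(-220, Rational(1, 2)) = Mul(2, I, Pow(55, Rational(1, 2)))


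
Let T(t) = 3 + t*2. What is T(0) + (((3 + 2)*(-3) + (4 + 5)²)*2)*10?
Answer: 1323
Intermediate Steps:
T(t) = 3 + 2*t
T(0) + (((3 + 2)*(-3) + (4 + 5)²)*2)*10 = (3 + 2*0) + (((3 + 2)*(-3) + (4 + 5)²)*2)*10 = (3 + 0) + ((5*(-3) + 9²)*2)*10 = 3 + ((-15 + 81)*2)*10 = 3 + (66*2)*10 = 3 + 132*10 = 3 + 1320 = 1323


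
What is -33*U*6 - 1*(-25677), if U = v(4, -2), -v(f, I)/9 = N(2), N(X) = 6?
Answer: 36369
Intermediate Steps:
v(f, I) = -54 (v(f, I) = -9*6 = -54)
U = -54
-33*U*6 - 1*(-25677) = -33*(-54)*6 - 1*(-25677) = 1782*6 + 25677 = 10692 + 25677 = 36369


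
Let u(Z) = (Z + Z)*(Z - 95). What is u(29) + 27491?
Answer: 23663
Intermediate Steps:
u(Z) = 2*Z*(-95 + Z) (u(Z) = (2*Z)*(-95 + Z) = 2*Z*(-95 + Z))
u(29) + 27491 = 2*29*(-95 + 29) + 27491 = 2*29*(-66) + 27491 = -3828 + 27491 = 23663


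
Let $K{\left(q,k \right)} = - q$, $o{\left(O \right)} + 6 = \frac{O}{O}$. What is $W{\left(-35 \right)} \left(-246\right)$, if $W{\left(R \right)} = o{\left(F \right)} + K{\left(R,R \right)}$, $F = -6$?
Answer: $-7380$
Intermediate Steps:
$o{\left(O \right)} = -5$ ($o{\left(O \right)} = -6 + \frac{O}{O} = -6 + 1 = -5$)
$W{\left(R \right)} = -5 - R$
$W{\left(-35 \right)} \left(-246\right) = \left(-5 - -35\right) \left(-246\right) = \left(-5 + 35\right) \left(-246\right) = 30 \left(-246\right) = -7380$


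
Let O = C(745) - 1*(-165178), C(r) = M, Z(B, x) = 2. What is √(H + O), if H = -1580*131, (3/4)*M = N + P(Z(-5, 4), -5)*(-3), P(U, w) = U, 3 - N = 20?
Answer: I*√376494/3 ≈ 204.53*I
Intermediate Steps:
N = -17 (N = 3 - 1*20 = 3 - 20 = -17)
M = -92/3 (M = 4*(-17 + 2*(-3))/3 = 4*(-17 - 6)/3 = (4/3)*(-23) = -92/3 ≈ -30.667)
C(r) = -92/3
H = -206980 (H = -1*206980 = -206980)
O = 495442/3 (O = -92/3 - 1*(-165178) = -92/3 + 165178 = 495442/3 ≈ 1.6515e+5)
√(H + O) = √(-206980 + 495442/3) = √(-125498/3) = I*√376494/3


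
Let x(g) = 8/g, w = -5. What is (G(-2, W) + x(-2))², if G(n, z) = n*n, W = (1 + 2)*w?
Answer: 0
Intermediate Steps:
W = -15 (W = (1 + 2)*(-5) = 3*(-5) = -15)
G(n, z) = n²
(G(-2, W) + x(-2))² = ((-2)² + 8/(-2))² = (4 + 8*(-½))² = (4 - 4)² = 0² = 0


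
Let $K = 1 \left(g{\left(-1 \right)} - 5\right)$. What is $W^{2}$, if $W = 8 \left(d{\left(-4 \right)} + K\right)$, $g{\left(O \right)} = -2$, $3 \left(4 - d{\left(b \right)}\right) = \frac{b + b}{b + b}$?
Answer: $\frac{6400}{9} \approx 711.11$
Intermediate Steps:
$d{\left(b \right)} = \frac{11}{3}$ ($d{\left(b \right)} = 4 - \frac{\left(b + b\right) \frac{1}{b + b}}{3} = 4 - \frac{2 b \frac{1}{2 b}}{3} = 4 - \frac{1}{3} = \frac{11}{3}$)
$K = -7$ ($K = 1 \left(-2 - 5\right) = 1 \left(-7\right) = -7$)
$W = - \frac{80}{3}$ ($W = 8 \left(\frac{11}{3} - 7\right) = 8 \left(- \frac{10}{3}\right) = - \frac{80}{3} \approx -26.667$)
$W^{2} = \left(- \frac{80}{3}\right)^{2} = \frac{6400}{9}$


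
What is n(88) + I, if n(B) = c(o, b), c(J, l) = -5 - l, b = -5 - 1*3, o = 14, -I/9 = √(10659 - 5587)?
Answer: 3 - 36*√317 ≈ -637.96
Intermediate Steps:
I = -36*√317 (I = -9*√(10659 - 5587) = -36*√317 ≈ -640.96)
b = -8 (b = -5 - 3 = -8)
n(B) = 3 (n(B) = -5 - 1*(-8) = -5 + 8 = 3)
n(88) + I = 3 - 36*√317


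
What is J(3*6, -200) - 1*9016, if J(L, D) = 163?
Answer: -8853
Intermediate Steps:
J(3*6, -200) - 1*9016 = 163 - 1*9016 = 163 - 9016 = -8853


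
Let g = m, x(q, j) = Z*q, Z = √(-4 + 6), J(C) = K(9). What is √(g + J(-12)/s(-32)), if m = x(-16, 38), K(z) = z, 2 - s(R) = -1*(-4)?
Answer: √(-18 - 64*√2)/2 ≈ 5.2084*I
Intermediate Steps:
s(R) = -2 (s(R) = 2 - (-1)*(-4) = 2 - 1*4 = 2 - 4 = -2)
J(C) = 9
Z = √2 ≈ 1.4142
x(q, j) = q*√2 (x(q, j) = √2*q = q*√2)
m = -16*√2 ≈ -22.627
g = -16*√2 ≈ -22.627
√(g + J(-12)/s(-32)) = √(-16*√2 + 9/(-2)) = √(-16*√2 + 9*(-½)) = √(-16*√2 - 9/2) = √(-9/2 - 16*√2)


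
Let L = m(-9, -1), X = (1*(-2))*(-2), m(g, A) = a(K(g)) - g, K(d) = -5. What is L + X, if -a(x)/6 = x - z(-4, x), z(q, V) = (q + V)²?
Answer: 529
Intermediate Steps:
z(q, V) = (V + q)²
a(x) = -6*x + 6*(-4 + x)² (a(x) = -6*(x - (x - 4)²) = -6*(x - (-4 + x)²) = -6*x + 6*(-4 + x)²)
m(g, A) = 516 - g (m(g, A) = (-6*(-5) + 6*(-4 - 5)²) - g = (30 + 6*(-9)²) - g = (30 + 6*81) - g = (30 + 486) - g = 516 - g)
X = 4 (X = -2*(-2) = 4)
L = 525 (L = 516 - 1*(-9) = 516 + 9 = 525)
L + X = 525 + 4 = 529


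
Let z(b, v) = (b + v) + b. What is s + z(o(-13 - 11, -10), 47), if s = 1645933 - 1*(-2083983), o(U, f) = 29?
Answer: 3730021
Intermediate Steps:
z(b, v) = v + 2*b
s = 3729916 (s = 1645933 + 2083983 = 3729916)
s + z(o(-13 - 11, -10), 47) = 3729916 + (47 + 2*29) = 3729916 + (47 + 58) = 3729916 + 105 = 3730021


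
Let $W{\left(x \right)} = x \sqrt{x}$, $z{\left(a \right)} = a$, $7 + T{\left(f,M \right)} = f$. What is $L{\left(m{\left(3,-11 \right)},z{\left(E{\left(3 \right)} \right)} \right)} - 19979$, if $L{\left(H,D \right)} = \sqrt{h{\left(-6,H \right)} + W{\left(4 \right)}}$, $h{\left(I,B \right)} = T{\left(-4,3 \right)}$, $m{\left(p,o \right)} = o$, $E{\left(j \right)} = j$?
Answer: $-19979 + i \sqrt{3} \approx -19979.0 + 1.732 i$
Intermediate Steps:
$T{\left(f,M \right)} = -7 + f$
$W{\left(x \right)} = x^{\frac{3}{2}}$
$h{\left(I,B \right)} = -11$ ($h{\left(I,B \right)} = -7 - 4 = -11$)
$L{\left(H,D \right)} = i \sqrt{3}$ ($L{\left(H,D \right)} = \sqrt{-11 + 4^{\frac{3}{2}}} = \sqrt{-11 + 8} = \sqrt{-3} = i \sqrt{3}$)
$L{\left(m{\left(3,-11 \right)},z{\left(E{\left(3 \right)} \right)} \right)} - 19979 = i \sqrt{3} - 19979 = -19979 + i \sqrt{3}$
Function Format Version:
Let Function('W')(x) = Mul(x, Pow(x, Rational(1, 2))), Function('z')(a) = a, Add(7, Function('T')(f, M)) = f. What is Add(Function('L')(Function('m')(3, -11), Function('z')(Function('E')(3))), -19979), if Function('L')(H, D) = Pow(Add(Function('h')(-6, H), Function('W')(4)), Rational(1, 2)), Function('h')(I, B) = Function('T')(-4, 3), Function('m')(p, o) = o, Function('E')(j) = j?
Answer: Add(-19979, Mul(I, Pow(3, Rational(1, 2)))) ≈ Add(-19979., Mul(1.7320, I))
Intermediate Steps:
Function('T')(f, M) = Add(-7, f)
Function('W')(x) = Pow(x, Rational(3, 2))
Function('h')(I, B) = -11 (Function('h')(I, B) = Add(-7, -4) = -11)
Function('L')(H, D) = Mul(I, Pow(3, Rational(1, 2))) (Function('L')(H, D) = Pow(Add(-11, Pow(4, Rational(3, 2))), Rational(1, 2)) = Pow(Add(-11, 8), Rational(1, 2)) = Pow(-3, Rational(1, 2)) = Mul(I, Pow(3, Rational(1, 2))))
Add(Function('L')(Function('m')(3, -11), Function('z')(Function('E')(3))), -19979) = Add(Mul(I, Pow(3, Rational(1, 2))), -19979) = Add(-19979, Mul(I, Pow(3, Rational(1, 2))))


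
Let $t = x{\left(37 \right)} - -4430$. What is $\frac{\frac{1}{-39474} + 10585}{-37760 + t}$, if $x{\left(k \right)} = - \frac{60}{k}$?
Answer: $- \frac{15459794693}{48682099980} \approx -0.31757$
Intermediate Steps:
$t = \frac{163850}{37}$ ($t = - \frac{60}{37} - -4430 = \left(-60\right) \frac{1}{37} + 4430 = - \frac{60}{37} + 4430 = \frac{163850}{37} \approx 4428.4$)
$\frac{\frac{1}{-39474} + 10585}{-37760 + t} = \frac{\frac{1}{-39474} + 10585}{-37760 + \frac{163850}{37}} = \frac{- \frac{1}{39474} + 10585}{- \frac{1233270}{37}} = \frac{417832289}{39474} \left(- \frac{37}{1233270}\right) = - \frac{15459794693}{48682099980}$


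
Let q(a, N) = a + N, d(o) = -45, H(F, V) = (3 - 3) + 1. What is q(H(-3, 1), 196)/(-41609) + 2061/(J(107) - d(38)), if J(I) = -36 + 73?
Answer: 85739995/3411938 ≈ 25.129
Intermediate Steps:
H(F, V) = 1 (H(F, V) = 0 + 1 = 1)
q(a, N) = N + a
J(I) = 37
q(H(-3, 1), 196)/(-41609) + 2061/(J(107) - d(38)) = (196 + 1)/(-41609) + 2061/(37 - 1*(-45)) = 197*(-1/41609) + 2061/(37 + 45) = -197/41609 + 2061/82 = 85739995/3411938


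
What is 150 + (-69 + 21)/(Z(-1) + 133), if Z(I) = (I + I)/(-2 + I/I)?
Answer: 6734/45 ≈ 149.64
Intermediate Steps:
Z(I) = -2*I (Z(I) = (2*I)/(-2 + 1) = (2*I)/(-1) = (2*I)*(-1) = -2*I)
150 + (-69 + 21)/(Z(-1) + 133) = 150 + (-69 + 21)/(-2*(-1) + 133) = 150 - 48/(2 + 133) = 150 - 48/135 = 150 + (1/135)*(-48) = 150 - 16/45 = 6734/45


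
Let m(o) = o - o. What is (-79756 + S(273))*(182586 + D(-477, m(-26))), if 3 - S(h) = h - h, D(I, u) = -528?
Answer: -14519671674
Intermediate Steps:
m(o) = 0
S(h) = 3 (S(h) = 3 - (h - h) = 3 - 1*0 = 3 + 0 = 3)
(-79756 + S(273))*(182586 + D(-477, m(-26))) = (-79756 + 3)*(182586 - 528) = -79753*182058 = -14519671674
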